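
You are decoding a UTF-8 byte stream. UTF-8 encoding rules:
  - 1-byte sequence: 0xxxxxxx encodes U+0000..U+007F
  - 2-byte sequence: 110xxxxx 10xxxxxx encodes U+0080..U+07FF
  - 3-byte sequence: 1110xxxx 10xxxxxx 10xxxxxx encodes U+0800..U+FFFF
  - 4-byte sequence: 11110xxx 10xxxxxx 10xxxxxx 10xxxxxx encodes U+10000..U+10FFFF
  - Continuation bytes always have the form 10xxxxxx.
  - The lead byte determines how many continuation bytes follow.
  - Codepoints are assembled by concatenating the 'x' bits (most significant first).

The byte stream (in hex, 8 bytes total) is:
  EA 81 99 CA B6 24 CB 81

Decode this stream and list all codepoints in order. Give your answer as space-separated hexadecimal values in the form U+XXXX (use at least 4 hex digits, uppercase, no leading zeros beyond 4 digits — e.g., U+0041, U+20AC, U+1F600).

Answer: U+A059 U+02B6 U+0024 U+02C1

Derivation:
Byte[0]=EA: 3-byte lead, need 2 cont bytes. acc=0xA
Byte[1]=81: continuation. acc=(acc<<6)|0x01=0x281
Byte[2]=99: continuation. acc=(acc<<6)|0x19=0xA059
Completed: cp=U+A059 (starts at byte 0)
Byte[3]=CA: 2-byte lead, need 1 cont bytes. acc=0xA
Byte[4]=B6: continuation. acc=(acc<<6)|0x36=0x2B6
Completed: cp=U+02B6 (starts at byte 3)
Byte[5]=24: 1-byte ASCII. cp=U+0024
Byte[6]=CB: 2-byte lead, need 1 cont bytes. acc=0xB
Byte[7]=81: continuation. acc=(acc<<6)|0x01=0x2C1
Completed: cp=U+02C1 (starts at byte 6)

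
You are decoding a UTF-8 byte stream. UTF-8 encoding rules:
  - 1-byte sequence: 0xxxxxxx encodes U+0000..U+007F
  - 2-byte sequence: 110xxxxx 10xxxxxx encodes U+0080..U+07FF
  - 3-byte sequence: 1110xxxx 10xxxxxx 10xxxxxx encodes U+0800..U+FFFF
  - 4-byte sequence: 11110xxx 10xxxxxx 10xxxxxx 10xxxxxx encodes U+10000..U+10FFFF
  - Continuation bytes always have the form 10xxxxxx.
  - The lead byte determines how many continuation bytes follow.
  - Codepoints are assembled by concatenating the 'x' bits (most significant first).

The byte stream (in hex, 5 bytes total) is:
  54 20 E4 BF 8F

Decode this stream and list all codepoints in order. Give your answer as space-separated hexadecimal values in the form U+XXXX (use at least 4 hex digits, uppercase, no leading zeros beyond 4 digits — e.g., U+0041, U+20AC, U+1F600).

Byte[0]=54: 1-byte ASCII. cp=U+0054
Byte[1]=20: 1-byte ASCII. cp=U+0020
Byte[2]=E4: 3-byte lead, need 2 cont bytes. acc=0x4
Byte[3]=BF: continuation. acc=(acc<<6)|0x3F=0x13F
Byte[4]=8F: continuation. acc=(acc<<6)|0x0F=0x4FCF
Completed: cp=U+4FCF (starts at byte 2)

Answer: U+0054 U+0020 U+4FCF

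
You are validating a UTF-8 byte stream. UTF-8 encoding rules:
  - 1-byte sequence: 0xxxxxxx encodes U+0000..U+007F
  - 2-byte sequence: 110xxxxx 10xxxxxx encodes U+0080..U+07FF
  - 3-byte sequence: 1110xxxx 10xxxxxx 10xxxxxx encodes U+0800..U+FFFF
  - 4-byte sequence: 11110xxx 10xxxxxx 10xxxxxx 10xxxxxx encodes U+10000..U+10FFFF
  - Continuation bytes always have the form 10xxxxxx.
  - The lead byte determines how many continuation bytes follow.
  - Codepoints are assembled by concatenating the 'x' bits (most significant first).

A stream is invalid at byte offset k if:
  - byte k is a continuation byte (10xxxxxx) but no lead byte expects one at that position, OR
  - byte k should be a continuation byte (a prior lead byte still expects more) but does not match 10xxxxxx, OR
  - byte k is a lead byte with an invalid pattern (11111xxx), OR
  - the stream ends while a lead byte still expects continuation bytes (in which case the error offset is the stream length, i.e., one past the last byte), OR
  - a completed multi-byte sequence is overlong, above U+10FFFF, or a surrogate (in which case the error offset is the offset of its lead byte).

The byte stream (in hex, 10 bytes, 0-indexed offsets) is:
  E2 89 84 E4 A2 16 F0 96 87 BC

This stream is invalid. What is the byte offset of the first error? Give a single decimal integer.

Answer: 5

Derivation:
Byte[0]=E2: 3-byte lead, need 2 cont bytes. acc=0x2
Byte[1]=89: continuation. acc=(acc<<6)|0x09=0x89
Byte[2]=84: continuation. acc=(acc<<6)|0x04=0x2244
Completed: cp=U+2244 (starts at byte 0)
Byte[3]=E4: 3-byte lead, need 2 cont bytes. acc=0x4
Byte[4]=A2: continuation. acc=(acc<<6)|0x22=0x122
Byte[5]=16: expected 10xxxxxx continuation. INVALID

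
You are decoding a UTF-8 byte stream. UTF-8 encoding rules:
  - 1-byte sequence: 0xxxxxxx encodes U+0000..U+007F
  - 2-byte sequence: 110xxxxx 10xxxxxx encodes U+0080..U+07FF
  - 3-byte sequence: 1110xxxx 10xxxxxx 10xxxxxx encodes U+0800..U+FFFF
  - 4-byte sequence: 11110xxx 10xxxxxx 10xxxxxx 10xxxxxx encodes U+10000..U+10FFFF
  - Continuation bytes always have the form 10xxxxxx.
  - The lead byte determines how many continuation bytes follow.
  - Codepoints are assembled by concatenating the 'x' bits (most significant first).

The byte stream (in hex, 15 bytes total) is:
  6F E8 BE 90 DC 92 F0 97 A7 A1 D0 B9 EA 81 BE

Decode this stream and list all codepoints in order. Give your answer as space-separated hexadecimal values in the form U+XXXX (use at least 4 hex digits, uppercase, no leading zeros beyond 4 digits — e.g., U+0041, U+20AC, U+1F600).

Answer: U+006F U+8F90 U+0712 U+179E1 U+0439 U+A07E

Derivation:
Byte[0]=6F: 1-byte ASCII. cp=U+006F
Byte[1]=E8: 3-byte lead, need 2 cont bytes. acc=0x8
Byte[2]=BE: continuation. acc=(acc<<6)|0x3E=0x23E
Byte[3]=90: continuation. acc=(acc<<6)|0x10=0x8F90
Completed: cp=U+8F90 (starts at byte 1)
Byte[4]=DC: 2-byte lead, need 1 cont bytes. acc=0x1C
Byte[5]=92: continuation. acc=(acc<<6)|0x12=0x712
Completed: cp=U+0712 (starts at byte 4)
Byte[6]=F0: 4-byte lead, need 3 cont bytes. acc=0x0
Byte[7]=97: continuation. acc=(acc<<6)|0x17=0x17
Byte[8]=A7: continuation. acc=(acc<<6)|0x27=0x5E7
Byte[9]=A1: continuation. acc=(acc<<6)|0x21=0x179E1
Completed: cp=U+179E1 (starts at byte 6)
Byte[10]=D0: 2-byte lead, need 1 cont bytes. acc=0x10
Byte[11]=B9: continuation. acc=(acc<<6)|0x39=0x439
Completed: cp=U+0439 (starts at byte 10)
Byte[12]=EA: 3-byte lead, need 2 cont bytes. acc=0xA
Byte[13]=81: continuation. acc=(acc<<6)|0x01=0x281
Byte[14]=BE: continuation. acc=(acc<<6)|0x3E=0xA07E
Completed: cp=U+A07E (starts at byte 12)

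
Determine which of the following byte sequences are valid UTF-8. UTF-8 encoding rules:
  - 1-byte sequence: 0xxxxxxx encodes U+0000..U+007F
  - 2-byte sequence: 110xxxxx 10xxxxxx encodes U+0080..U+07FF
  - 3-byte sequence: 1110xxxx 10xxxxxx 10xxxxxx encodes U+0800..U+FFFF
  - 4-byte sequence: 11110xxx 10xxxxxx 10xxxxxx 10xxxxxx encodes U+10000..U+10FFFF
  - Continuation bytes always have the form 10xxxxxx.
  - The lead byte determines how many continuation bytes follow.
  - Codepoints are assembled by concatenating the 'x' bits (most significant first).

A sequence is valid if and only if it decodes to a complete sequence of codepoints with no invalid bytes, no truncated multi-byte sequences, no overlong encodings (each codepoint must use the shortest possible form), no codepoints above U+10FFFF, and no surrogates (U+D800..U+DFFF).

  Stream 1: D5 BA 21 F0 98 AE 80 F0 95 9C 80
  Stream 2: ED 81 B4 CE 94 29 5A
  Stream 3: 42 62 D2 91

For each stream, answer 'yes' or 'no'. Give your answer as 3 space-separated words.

Stream 1: decodes cleanly. VALID
Stream 2: decodes cleanly. VALID
Stream 3: decodes cleanly. VALID

Answer: yes yes yes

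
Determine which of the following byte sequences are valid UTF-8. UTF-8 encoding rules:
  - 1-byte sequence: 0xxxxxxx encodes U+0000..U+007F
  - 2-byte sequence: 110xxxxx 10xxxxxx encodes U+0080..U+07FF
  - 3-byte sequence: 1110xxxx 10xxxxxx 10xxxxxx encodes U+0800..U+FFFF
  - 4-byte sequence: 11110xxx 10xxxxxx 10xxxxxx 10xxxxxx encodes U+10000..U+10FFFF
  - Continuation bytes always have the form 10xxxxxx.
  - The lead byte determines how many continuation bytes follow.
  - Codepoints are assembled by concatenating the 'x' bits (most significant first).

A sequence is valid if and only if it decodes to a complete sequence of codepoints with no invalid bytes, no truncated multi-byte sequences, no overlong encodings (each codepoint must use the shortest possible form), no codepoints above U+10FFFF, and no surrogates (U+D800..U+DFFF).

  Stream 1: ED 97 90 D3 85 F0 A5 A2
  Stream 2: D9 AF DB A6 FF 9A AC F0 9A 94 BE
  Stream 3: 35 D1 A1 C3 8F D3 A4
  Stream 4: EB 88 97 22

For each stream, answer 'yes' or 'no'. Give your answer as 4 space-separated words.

Answer: no no yes yes

Derivation:
Stream 1: error at byte offset 8. INVALID
Stream 2: error at byte offset 4. INVALID
Stream 3: decodes cleanly. VALID
Stream 4: decodes cleanly. VALID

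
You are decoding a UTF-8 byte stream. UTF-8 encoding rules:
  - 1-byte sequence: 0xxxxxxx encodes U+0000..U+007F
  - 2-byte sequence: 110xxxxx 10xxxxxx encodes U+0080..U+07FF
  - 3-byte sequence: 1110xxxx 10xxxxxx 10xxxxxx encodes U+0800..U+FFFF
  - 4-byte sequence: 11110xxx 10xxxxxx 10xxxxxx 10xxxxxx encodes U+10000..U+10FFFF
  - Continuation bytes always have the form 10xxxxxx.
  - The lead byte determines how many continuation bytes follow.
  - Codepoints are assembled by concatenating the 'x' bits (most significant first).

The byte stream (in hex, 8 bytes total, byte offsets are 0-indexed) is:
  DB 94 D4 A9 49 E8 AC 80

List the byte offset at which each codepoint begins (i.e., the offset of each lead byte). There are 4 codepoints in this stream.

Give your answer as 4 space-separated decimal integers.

Answer: 0 2 4 5

Derivation:
Byte[0]=DB: 2-byte lead, need 1 cont bytes. acc=0x1B
Byte[1]=94: continuation. acc=(acc<<6)|0x14=0x6D4
Completed: cp=U+06D4 (starts at byte 0)
Byte[2]=D4: 2-byte lead, need 1 cont bytes. acc=0x14
Byte[3]=A9: continuation. acc=(acc<<6)|0x29=0x529
Completed: cp=U+0529 (starts at byte 2)
Byte[4]=49: 1-byte ASCII. cp=U+0049
Byte[5]=E8: 3-byte lead, need 2 cont bytes. acc=0x8
Byte[6]=AC: continuation. acc=(acc<<6)|0x2C=0x22C
Byte[7]=80: continuation. acc=(acc<<6)|0x00=0x8B00
Completed: cp=U+8B00 (starts at byte 5)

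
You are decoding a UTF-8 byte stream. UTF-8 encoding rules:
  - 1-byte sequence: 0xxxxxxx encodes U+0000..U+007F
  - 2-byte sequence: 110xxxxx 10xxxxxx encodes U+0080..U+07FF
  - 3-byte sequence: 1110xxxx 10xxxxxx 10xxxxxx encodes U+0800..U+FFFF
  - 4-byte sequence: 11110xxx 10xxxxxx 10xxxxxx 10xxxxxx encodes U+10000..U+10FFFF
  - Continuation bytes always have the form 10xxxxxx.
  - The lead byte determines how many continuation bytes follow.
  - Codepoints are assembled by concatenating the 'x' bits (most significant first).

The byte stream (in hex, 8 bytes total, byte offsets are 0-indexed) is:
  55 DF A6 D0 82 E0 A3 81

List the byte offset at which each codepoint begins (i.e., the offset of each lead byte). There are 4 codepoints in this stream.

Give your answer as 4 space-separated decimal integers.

Byte[0]=55: 1-byte ASCII. cp=U+0055
Byte[1]=DF: 2-byte lead, need 1 cont bytes. acc=0x1F
Byte[2]=A6: continuation. acc=(acc<<6)|0x26=0x7E6
Completed: cp=U+07E6 (starts at byte 1)
Byte[3]=D0: 2-byte lead, need 1 cont bytes. acc=0x10
Byte[4]=82: continuation. acc=(acc<<6)|0x02=0x402
Completed: cp=U+0402 (starts at byte 3)
Byte[5]=E0: 3-byte lead, need 2 cont bytes. acc=0x0
Byte[6]=A3: continuation. acc=(acc<<6)|0x23=0x23
Byte[7]=81: continuation. acc=(acc<<6)|0x01=0x8C1
Completed: cp=U+08C1 (starts at byte 5)

Answer: 0 1 3 5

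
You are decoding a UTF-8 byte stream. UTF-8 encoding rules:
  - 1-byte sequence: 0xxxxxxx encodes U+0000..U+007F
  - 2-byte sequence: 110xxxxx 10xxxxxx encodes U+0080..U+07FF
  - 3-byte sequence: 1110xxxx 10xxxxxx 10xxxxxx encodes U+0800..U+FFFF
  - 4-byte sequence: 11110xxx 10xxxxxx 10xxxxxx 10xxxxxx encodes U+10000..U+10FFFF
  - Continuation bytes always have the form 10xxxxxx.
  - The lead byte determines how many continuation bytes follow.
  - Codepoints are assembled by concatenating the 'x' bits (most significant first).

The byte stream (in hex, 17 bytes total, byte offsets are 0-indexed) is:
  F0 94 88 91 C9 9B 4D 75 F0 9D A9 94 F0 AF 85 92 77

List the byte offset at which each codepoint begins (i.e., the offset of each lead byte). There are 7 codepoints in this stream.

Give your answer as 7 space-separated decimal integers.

Byte[0]=F0: 4-byte lead, need 3 cont bytes. acc=0x0
Byte[1]=94: continuation. acc=(acc<<6)|0x14=0x14
Byte[2]=88: continuation. acc=(acc<<6)|0x08=0x508
Byte[3]=91: continuation. acc=(acc<<6)|0x11=0x14211
Completed: cp=U+14211 (starts at byte 0)
Byte[4]=C9: 2-byte lead, need 1 cont bytes. acc=0x9
Byte[5]=9B: continuation. acc=(acc<<6)|0x1B=0x25B
Completed: cp=U+025B (starts at byte 4)
Byte[6]=4D: 1-byte ASCII. cp=U+004D
Byte[7]=75: 1-byte ASCII. cp=U+0075
Byte[8]=F0: 4-byte lead, need 3 cont bytes. acc=0x0
Byte[9]=9D: continuation. acc=(acc<<6)|0x1D=0x1D
Byte[10]=A9: continuation. acc=(acc<<6)|0x29=0x769
Byte[11]=94: continuation. acc=(acc<<6)|0x14=0x1DA54
Completed: cp=U+1DA54 (starts at byte 8)
Byte[12]=F0: 4-byte lead, need 3 cont bytes. acc=0x0
Byte[13]=AF: continuation. acc=(acc<<6)|0x2F=0x2F
Byte[14]=85: continuation. acc=(acc<<6)|0x05=0xBC5
Byte[15]=92: continuation. acc=(acc<<6)|0x12=0x2F152
Completed: cp=U+2F152 (starts at byte 12)
Byte[16]=77: 1-byte ASCII. cp=U+0077

Answer: 0 4 6 7 8 12 16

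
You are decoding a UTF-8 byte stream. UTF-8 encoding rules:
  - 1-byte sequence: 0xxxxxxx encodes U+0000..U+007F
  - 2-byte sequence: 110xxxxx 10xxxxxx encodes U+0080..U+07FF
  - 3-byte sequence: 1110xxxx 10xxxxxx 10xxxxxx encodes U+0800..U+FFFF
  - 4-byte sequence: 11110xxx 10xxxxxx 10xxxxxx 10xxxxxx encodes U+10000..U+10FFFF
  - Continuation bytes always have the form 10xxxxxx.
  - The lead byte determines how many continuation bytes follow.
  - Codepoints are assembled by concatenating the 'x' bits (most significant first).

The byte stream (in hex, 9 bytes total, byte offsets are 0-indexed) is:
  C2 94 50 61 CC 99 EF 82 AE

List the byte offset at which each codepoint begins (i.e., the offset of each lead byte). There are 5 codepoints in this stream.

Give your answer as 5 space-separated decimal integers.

Answer: 0 2 3 4 6

Derivation:
Byte[0]=C2: 2-byte lead, need 1 cont bytes. acc=0x2
Byte[1]=94: continuation. acc=(acc<<6)|0x14=0x94
Completed: cp=U+0094 (starts at byte 0)
Byte[2]=50: 1-byte ASCII. cp=U+0050
Byte[3]=61: 1-byte ASCII. cp=U+0061
Byte[4]=CC: 2-byte lead, need 1 cont bytes. acc=0xC
Byte[5]=99: continuation. acc=(acc<<6)|0x19=0x319
Completed: cp=U+0319 (starts at byte 4)
Byte[6]=EF: 3-byte lead, need 2 cont bytes. acc=0xF
Byte[7]=82: continuation. acc=(acc<<6)|0x02=0x3C2
Byte[8]=AE: continuation. acc=(acc<<6)|0x2E=0xF0AE
Completed: cp=U+F0AE (starts at byte 6)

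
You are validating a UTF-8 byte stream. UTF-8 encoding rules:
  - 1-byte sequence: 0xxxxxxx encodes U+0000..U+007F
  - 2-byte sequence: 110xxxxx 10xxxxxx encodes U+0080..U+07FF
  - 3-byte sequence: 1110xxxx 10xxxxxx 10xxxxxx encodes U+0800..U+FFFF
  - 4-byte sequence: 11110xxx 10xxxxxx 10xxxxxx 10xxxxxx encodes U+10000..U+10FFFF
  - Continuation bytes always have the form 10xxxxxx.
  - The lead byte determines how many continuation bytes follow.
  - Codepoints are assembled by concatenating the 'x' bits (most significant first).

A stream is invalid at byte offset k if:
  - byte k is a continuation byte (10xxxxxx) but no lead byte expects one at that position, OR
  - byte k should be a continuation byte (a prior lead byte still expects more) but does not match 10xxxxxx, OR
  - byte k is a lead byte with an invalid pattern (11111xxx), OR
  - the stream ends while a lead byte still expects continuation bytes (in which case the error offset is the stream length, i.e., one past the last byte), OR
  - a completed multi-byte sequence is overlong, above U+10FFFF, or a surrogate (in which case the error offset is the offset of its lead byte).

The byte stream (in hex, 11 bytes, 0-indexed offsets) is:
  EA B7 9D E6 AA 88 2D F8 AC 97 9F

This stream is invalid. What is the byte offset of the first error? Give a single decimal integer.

Byte[0]=EA: 3-byte lead, need 2 cont bytes. acc=0xA
Byte[1]=B7: continuation. acc=(acc<<6)|0x37=0x2B7
Byte[2]=9D: continuation. acc=(acc<<6)|0x1D=0xADDD
Completed: cp=U+ADDD (starts at byte 0)
Byte[3]=E6: 3-byte lead, need 2 cont bytes. acc=0x6
Byte[4]=AA: continuation. acc=(acc<<6)|0x2A=0x1AA
Byte[5]=88: continuation. acc=(acc<<6)|0x08=0x6A88
Completed: cp=U+6A88 (starts at byte 3)
Byte[6]=2D: 1-byte ASCII. cp=U+002D
Byte[7]=F8: INVALID lead byte (not 0xxx/110x/1110/11110)

Answer: 7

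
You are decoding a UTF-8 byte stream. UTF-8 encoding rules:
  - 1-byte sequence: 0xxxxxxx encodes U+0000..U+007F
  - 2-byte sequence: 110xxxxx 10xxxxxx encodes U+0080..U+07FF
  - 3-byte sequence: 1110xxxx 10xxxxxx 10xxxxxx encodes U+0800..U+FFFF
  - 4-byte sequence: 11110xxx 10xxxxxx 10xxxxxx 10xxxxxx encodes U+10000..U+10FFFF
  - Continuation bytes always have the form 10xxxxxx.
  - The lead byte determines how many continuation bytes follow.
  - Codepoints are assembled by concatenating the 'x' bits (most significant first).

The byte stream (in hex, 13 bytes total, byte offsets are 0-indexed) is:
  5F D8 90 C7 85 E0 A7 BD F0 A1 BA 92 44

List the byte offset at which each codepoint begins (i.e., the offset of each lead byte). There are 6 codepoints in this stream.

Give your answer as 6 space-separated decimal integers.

Byte[0]=5F: 1-byte ASCII. cp=U+005F
Byte[1]=D8: 2-byte lead, need 1 cont bytes. acc=0x18
Byte[2]=90: continuation. acc=(acc<<6)|0x10=0x610
Completed: cp=U+0610 (starts at byte 1)
Byte[3]=C7: 2-byte lead, need 1 cont bytes. acc=0x7
Byte[4]=85: continuation. acc=(acc<<6)|0x05=0x1C5
Completed: cp=U+01C5 (starts at byte 3)
Byte[5]=E0: 3-byte lead, need 2 cont bytes. acc=0x0
Byte[6]=A7: continuation. acc=(acc<<6)|0x27=0x27
Byte[7]=BD: continuation. acc=(acc<<6)|0x3D=0x9FD
Completed: cp=U+09FD (starts at byte 5)
Byte[8]=F0: 4-byte lead, need 3 cont bytes. acc=0x0
Byte[9]=A1: continuation. acc=(acc<<6)|0x21=0x21
Byte[10]=BA: continuation. acc=(acc<<6)|0x3A=0x87A
Byte[11]=92: continuation. acc=(acc<<6)|0x12=0x21E92
Completed: cp=U+21E92 (starts at byte 8)
Byte[12]=44: 1-byte ASCII. cp=U+0044

Answer: 0 1 3 5 8 12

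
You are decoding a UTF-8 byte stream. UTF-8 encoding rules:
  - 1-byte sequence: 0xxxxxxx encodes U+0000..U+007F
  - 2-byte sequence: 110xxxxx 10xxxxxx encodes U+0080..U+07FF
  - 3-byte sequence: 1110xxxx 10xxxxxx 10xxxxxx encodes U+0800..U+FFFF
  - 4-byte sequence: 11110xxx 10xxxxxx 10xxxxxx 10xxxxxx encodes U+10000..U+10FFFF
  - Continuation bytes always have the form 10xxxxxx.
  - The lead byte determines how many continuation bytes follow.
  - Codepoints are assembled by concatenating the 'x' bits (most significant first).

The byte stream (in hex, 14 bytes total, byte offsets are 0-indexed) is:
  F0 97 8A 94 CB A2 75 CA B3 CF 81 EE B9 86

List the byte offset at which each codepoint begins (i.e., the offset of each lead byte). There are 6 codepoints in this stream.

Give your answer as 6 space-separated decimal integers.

Answer: 0 4 6 7 9 11

Derivation:
Byte[0]=F0: 4-byte lead, need 3 cont bytes. acc=0x0
Byte[1]=97: continuation. acc=(acc<<6)|0x17=0x17
Byte[2]=8A: continuation. acc=(acc<<6)|0x0A=0x5CA
Byte[3]=94: continuation. acc=(acc<<6)|0x14=0x17294
Completed: cp=U+17294 (starts at byte 0)
Byte[4]=CB: 2-byte lead, need 1 cont bytes. acc=0xB
Byte[5]=A2: continuation. acc=(acc<<6)|0x22=0x2E2
Completed: cp=U+02E2 (starts at byte 4)
Byte[6]=75: 1-byte ASCII. cp=U+0075
Byte[7]=CA: 2-byte lead, need 1 cont bytes. acc=0xA
Byte[8]=B3: continuation. acc=(acc<<6)|0x33=0x2B3
Completed: cp=U+02B3 (starts at byte 7)
Byte[9]=CF: 2-byte lead, need 1 cont bytes. acc=0xF
Byte[10]=81: continuation. acc=(acc<<6)|0x01=0x3C1
Completed: cp=U+03C1 (starts at byte 9)
Byte[11]=EE: 3-byte lead, need 2 cont bytes. acc=0xE
Byte[12]=B9: continuation. acc=(acc<<6)|0x39=0x3B9
Byte[13]=86: continuation. acc=(acc<<6)|0x06=0xEE46
Completed: cp=U+EE46 (starts at byte 11)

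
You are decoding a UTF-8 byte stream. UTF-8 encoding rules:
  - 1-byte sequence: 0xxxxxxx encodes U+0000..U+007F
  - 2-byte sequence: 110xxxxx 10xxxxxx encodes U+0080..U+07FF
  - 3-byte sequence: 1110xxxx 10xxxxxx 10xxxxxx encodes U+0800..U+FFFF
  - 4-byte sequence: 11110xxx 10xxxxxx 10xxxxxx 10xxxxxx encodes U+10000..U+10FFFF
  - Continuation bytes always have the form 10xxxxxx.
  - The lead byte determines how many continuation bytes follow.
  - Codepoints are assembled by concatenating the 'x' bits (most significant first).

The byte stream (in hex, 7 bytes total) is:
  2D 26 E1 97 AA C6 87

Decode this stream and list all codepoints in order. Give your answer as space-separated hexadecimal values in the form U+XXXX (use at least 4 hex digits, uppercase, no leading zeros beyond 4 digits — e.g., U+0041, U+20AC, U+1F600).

Byte[0]=2D: 1-byte ASCII. cp=U+002D
Byte[1]=26: 1-byte ASCII. cp=U+0026
Byte[2]=E1: 3-byte lead, need 2 cont bytes. acc=0x1
Byte[3]=97: continuation. acc=(acc<<6)|0x17=0x57
Byte[4]=AA: continuation. acc=(acc<<6)|0x2A=0x15EA
Completed: cp=U+15EA (starts at byte 2)
Byte[5]=C6: 2-byte lead, need 1 cont bytes. acc=0x6
Byte[6]=87: continuation. acc=(acc<<6)|0x07=0x187
Completed: cp=U+0187 (starts at byte 5)

Answer: U+002D U+0026 U+15EA U+0187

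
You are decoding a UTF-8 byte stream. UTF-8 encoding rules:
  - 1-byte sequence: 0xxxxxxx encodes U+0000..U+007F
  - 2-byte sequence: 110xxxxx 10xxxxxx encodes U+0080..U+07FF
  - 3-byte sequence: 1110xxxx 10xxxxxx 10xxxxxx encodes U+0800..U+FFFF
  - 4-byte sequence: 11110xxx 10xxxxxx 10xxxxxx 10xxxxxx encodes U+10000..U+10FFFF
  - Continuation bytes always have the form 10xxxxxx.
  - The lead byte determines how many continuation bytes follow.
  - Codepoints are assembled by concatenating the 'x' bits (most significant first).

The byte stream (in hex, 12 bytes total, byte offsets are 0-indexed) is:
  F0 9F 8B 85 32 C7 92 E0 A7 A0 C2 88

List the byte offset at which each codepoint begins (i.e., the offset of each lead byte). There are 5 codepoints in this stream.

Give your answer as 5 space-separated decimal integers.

Byte[0]=F0: 4-byte lead, need 3 cont bytes. acc=0x0
Byte[1]=9F: continuation. acc=(acc<<6)|0x1F=0x1F
Byte[2]=8B: continuation. acc=(acc<<6)|0x0B=0x7CB
Byte[3]=85: continuation. acc=(acc<<6)|0x05=0x1F2C5
Completed: cp=U+1F2C5 (starts at byte 0)
Byte[4]=32: 1-byte ASCII. cp=U+0032
Byte[5]=C7: 2-byte lead, need 1 cont bytes. acc=0x7
Byte[6]=92: continuation. acc=(acc<<6)|0x12=0x1D2
Completed: cp=U+01D2 (starts at byte 5)
Byte[7]=E0: 3-byte lead, need 2 cont bytes. acc=0x0
Byte[8]=A7: continuation. acc=(acc<<6)|0x27=0x27
Byte[9]=A0: continuation. acc=(acc<<6)|0x20=0x9E0
Completed: cp=U+09E0 (starts at byte 7)
Byte[10]=C2: 2-byte lead, need 1 cont bytes. acc=0x2
Byte[11]=88: continuation. acc=(acc<<6)|0x08=0x88
Completed: cp=U+0088 (starts at byte 10)

Answer: 0 4 5 7 10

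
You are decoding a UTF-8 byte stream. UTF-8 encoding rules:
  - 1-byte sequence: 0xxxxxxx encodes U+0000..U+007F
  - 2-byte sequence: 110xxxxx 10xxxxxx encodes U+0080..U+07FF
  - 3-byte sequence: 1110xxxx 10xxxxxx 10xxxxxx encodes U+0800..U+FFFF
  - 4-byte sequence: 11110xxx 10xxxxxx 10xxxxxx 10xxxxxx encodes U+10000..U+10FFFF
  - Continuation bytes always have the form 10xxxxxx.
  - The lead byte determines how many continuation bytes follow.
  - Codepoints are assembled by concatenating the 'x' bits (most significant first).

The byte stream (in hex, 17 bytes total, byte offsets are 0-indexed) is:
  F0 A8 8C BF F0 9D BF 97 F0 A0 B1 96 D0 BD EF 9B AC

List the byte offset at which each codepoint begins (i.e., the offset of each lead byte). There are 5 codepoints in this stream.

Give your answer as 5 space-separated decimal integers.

Byte[0]=F0: 4-byte lead, need 3 cont bytes. acc=0x0
Byte[1]=A8: continuation. acc=(acc<<6)|0x28=0x28
Byte[2]=8C: continuation. acc=(acc<<6)|0x0C=0xA0C
Byte[3]=BF: continuation. acc=(acc<<6)|0x3F=0x2833F
Completed: cp=U+2833F (starts at byte 0)
Byte[4]=F0: 4-byte lead, need 3 cont bytes. acc=0x0
Byte[5]=9D: continuation. acc=(acc<<6)|0x1D=0x1D
Byte[6]=BF: continuation. acc=(acc<<6)|0x3F=0x77F
Byte[7]=97: continuation. acc=(acc<<6)|0x17=0x1DFD7
Completed: cp=U+1DFD7 (starts at byte 4)
Byte[8]=F0: 4-byte lead, need 3 cont bytes. acc=0x0
Byte[9]=A0: continuation. acc=(acc<<6)|0x20=0x20
Byte[10]=B1: continuation. acc=(acc<<6)|0x31=0x831
Byte[11]=96: continuation. acc=(acc<<6)|0x16=0x20C56
Completed: cp=U+20C56 (starts at byte 8)
Byte[12]=D0: 2-byte lead, need 1 cont bytes. acc=0x10
Byte[13]=BD: continuation. acc=(acc<<6)|0x3D=0x43D
Completed: cp=U+043D (starts at byte 12)
Byte[14]=EF: 3-byte lead, need 2 cont bytes. acc=0xF
Byte[15]=9B: continuation. acc=(acc<<6)|0x1B=0x3DB
Byte[16]=AC: continuation. acc=(acc<<6)|0x2C=0xF6EC
Completed: cp=U+F6EC (starts at byte 14)

Answer: 0 4 8 12 14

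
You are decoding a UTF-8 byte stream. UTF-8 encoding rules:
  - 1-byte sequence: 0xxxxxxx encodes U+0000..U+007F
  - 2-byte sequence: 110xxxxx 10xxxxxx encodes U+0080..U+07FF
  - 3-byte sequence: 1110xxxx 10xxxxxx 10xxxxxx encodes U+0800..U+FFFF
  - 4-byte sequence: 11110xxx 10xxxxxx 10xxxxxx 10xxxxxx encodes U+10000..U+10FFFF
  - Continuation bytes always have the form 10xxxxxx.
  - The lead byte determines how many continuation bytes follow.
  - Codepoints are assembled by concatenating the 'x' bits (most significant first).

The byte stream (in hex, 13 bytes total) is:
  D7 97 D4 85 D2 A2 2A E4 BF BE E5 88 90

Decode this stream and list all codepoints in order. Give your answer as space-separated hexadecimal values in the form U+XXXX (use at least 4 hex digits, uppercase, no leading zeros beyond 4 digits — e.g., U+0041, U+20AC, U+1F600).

Byte[0]=D7: 2-byte lead, need 1 cont bytes. acc=0x17
Byte[1]=97: continuation. acc=(acc<<6)|0x17=0x5D7
Completed: cp=U+05D7 (starts at byte 0)
Byte[2]=D4: 2-byte lead, need 1 cont bytes. acc=0x14
Byte[3]=85: continuation. acc=(acc<<6)|0x05=0x505
Completed: cp=U+0505 (starts at byte 2)
Byte[4]=D2: 2-byte lead, need 1 cont bytes. acc=0x12
Byte[5]=A2: continuation. acc=(acc<<6)|0x22=0x4A2
Completed: cp=U+04A2 (starts at byte 4)
Byte[6]=2A: 1-byte ASCII. cp=U+002A
Byte[7]=E4: 3-byte lead, need 2 cont bytes. acc=0x4
Byte[8]=BF: continuation. acc=(acc<<6)|0x3F=0x13F
Byte[9]=BE: continuation. acc=(acc<<6)|0x3E=0x4FFE
Completed: cp=U+4FFE (starts at byte 7)
Byte[10]=E5: 3-byte lead, need 2 cont bytes. acc=0x5
Byte[11]=88: continuation. acc=(acc<<6)|0x08=0x148
Byte[12]=90: continuation. acc=(acc<<6)|0x10=0x5210
Completed: cp=U+5210 (starts at byte 10)

Answer: U+05D7 U+0505 U+04A2 U+002A U+4FFE U+5210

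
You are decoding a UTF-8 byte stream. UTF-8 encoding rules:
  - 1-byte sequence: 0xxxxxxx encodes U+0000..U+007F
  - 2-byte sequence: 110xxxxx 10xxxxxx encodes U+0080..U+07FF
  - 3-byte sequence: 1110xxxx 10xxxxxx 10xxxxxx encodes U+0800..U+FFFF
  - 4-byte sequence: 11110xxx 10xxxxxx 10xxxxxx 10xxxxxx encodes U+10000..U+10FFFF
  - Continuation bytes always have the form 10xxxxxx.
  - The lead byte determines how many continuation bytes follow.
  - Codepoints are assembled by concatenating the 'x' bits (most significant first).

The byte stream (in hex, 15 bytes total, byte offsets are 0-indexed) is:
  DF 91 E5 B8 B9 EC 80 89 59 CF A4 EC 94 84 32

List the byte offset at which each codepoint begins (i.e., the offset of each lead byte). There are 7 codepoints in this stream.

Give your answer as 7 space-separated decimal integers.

Byte[0]=DF: 2-byte lead, need 1 cont bytes. acc=0x1F
Byte[1]=91: continuation. acc=(acc<<6)|0x11=0x7D1
Completed: cp=U+07D1 (starts at byte 0)
Byte[2]=E5: 3-byte lead, need 2 cont bytes. acc=0x5
Byte[3]=B8: continuation. acc=(acc<<6)|0x38=0x178
Byte[4]=B9: continuation. acc=(acc<<6)|0x39=0x5E39
Completed: cp=U+5E39 (starts at byte 2)
Byte[5]=EC: 3-byte lead, need 2 cont bytes. acc=0xC
Byte[6]=80: continuation. acc=(acc<<6)|0x00=0x300
Byte[7]=89: continuation. acc=(acc<<6)|0x09=0xC009
Completed: cp=U+C009 (starts at byte 5)
Byte[8]=59: 1-byte ASCII. cp=U+0059
Byte[9]=CF: 2-byte lead, need 1 cont bytes. acc=0xF
Byte[10]=A4: continuation. acc=(acc<<6)|0x24=0x3E4
Completed: cp=U+03E4 (starts at byte 9)
Byte[11]=EC: 3-byte lead, need 2 cont bytes. acc=0xC
Byte[12]=94: continuation. acc=(acc<<6)|0x14=0x314
Byte[13]=84: continuation. acc=(acc<<6)|0x04=0xC504
Completed: cp=U+C504 (starts at byte 11)
Byte[14]=32: 1-byte ASCII. cp=U+0032

Answer: 0 2 5 8 9 11 14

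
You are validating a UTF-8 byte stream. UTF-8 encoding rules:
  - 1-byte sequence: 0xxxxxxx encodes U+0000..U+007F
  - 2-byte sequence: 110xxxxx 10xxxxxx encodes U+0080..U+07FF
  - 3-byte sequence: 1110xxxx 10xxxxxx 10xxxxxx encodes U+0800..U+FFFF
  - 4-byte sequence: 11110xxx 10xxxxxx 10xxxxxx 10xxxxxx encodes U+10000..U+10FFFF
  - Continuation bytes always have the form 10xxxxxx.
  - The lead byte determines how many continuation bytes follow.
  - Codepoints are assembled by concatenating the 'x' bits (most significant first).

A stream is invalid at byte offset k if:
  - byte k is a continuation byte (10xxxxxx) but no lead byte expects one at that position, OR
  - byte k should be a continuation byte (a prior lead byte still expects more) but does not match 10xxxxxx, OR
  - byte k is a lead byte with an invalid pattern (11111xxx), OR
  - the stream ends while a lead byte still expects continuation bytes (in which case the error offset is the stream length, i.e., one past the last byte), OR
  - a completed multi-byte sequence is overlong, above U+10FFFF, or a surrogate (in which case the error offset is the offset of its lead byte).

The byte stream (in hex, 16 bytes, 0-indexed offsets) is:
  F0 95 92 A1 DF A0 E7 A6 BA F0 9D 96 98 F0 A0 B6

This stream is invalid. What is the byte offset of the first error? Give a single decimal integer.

Answer: 16

Derivation:
Byte[0]=F0: 4-byte lead, need 3 cont bytes. acc=0x0
Byte[1]=95: continuation. acc=(acc<<6)|0x15=0x15
Byte[2]=92: continuation. acc=(acc<<6)|0x12=0x552
Byte[3]=A1: continuation. acc=(acc<<6)|0x21=0x154A1
Completed: cp=U+154A1 (starts at byte 0)
Byte[4]=DF: 2-byte lead, need 1 cont bytes. acc=0x1F
Byte[5]=A0: continuation. acc=(acc<<6)|0x20=0x7E0
Completed: cp=U+07E0 (starts at byte 4)
Byte[6]=E7: 3-byte lead, need 2 cont bytes. acc=0x7
Byte[7]=A6: continuation. acc=(acc<<6)|0x26=0x1E6
Byte[8]=BA: continuation. acc=(acc<<6)|0x3A=0x79BA
Completed: cp=U+79BA (starts at byte 6)
Byte[9]=F0: 4-byte lead, need 3 cont bytes. acc=0x0
Byte[10]=9D: continuation. acc=(acc<<6)|0x1D=0x1D
Byte[11]=96: continuation. acc=(acc<<6)|0x16=0x756
Byte[12]=98: continuation. acc=(acc<<6)|0x18=0x1D598
Completed: cp=U+1D598 (starts at byte 9)
Byte[13]=F0: 4-byte lead, need 3 cont bytes. acc=0x0
Byte[14]=A0: continuation. acc=(acc<<6)|0x20=0x20
Byte[15]=B6: continuation. acc=(acc<<6)|0x36=0x836
Byte[16]: stream ended, expected continuation. INVALID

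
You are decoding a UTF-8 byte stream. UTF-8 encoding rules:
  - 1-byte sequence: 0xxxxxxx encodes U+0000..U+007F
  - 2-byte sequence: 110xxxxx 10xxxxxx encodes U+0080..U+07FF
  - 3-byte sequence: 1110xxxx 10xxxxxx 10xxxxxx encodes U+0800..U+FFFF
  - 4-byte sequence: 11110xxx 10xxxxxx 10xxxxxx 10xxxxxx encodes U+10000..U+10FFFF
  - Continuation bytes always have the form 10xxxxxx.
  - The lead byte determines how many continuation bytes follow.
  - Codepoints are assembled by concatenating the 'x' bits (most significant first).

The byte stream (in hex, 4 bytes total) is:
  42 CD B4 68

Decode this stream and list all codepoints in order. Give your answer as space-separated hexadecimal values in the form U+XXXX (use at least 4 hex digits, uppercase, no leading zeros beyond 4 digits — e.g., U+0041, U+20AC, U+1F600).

Byte[0]=42: 1-byte ASCII. cp=U+0042
Byte[1]=CD: 2-byte lead, need 1 cont bytes. acc=0xD
Byte[2]=B4: continuation. acc=(acc<<6)|0x34=0x374
Completed: cp=U+0374 (starts at byte 1)
Byte[3]=68: 1-byte ASCII. cp=U+0068

Answer: U+0042 U+0374 U+0068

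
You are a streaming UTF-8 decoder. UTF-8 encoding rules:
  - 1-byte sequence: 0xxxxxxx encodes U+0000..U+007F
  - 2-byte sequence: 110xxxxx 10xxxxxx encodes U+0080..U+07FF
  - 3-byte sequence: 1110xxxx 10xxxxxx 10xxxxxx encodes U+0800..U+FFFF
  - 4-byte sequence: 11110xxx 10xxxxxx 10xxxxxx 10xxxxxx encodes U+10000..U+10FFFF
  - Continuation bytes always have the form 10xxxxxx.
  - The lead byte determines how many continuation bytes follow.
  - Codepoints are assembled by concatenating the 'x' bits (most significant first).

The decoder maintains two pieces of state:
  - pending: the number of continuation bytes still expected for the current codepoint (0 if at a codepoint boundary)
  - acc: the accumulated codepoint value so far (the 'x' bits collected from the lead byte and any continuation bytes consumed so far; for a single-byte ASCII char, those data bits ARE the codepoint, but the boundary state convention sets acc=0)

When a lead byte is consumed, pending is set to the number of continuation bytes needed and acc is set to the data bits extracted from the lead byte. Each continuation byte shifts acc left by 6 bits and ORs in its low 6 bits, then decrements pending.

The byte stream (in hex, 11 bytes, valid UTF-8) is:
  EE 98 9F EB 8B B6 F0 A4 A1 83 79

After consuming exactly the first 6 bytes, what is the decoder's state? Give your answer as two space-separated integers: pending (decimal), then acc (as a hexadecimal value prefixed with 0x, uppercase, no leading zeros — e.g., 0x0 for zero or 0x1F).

Answer: 0 0xB2F6

Derivation:
Byte[0]=EE: 3-byte lead. pending=2, acc=0xE
Byte[1]=98: continuation. acc=(acc<<6)|0x18=0x398, pending=1
Byte[2]=9F: continuation. acc=(acc<<6)|0x1F=0xE61F, pending=0
Byte[3]=EB: 3-byte lead. pending=2, acc=0xB
Byte[4]=8B: continuation. acc=(acc<<6)|0x0B=0x2CB, pending=1
Byte[5]=B6: continuation. acc=(acc<<6)|0x36=0xB2F6, pending=0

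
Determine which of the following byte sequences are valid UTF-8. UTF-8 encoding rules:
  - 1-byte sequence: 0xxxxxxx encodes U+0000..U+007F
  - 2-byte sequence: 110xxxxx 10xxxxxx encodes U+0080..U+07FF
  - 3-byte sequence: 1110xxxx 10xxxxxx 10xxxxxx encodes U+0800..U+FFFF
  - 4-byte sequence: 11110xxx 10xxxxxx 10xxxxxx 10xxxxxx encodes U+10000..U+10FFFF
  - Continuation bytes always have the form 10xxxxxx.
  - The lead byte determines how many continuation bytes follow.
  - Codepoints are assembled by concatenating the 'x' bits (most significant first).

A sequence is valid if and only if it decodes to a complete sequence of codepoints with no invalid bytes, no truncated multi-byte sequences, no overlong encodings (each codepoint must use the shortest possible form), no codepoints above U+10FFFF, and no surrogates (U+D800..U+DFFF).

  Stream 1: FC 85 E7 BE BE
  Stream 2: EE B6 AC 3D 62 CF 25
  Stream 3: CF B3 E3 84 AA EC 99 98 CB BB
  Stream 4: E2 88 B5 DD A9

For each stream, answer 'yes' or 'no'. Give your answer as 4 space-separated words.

Answer: no no yes yes

Derivation:
Stream 1: error at byte offset 0. INVALID
Stream 2: error at byte offset 6. INVALID
Stream 3: decodes cleanly. VALID
Stream 4: decodes cleanly. VALID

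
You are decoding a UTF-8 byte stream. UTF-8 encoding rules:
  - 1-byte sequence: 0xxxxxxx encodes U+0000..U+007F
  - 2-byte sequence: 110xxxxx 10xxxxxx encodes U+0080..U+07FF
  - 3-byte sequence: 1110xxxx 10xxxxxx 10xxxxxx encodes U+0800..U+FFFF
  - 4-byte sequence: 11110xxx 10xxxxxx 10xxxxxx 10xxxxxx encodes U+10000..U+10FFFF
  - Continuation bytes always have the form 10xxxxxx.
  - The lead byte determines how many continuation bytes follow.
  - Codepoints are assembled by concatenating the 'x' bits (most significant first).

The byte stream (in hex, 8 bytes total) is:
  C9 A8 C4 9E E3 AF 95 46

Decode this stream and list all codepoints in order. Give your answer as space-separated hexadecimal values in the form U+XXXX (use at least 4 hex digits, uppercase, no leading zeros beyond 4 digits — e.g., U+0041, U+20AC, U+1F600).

Answer: U+0268 U+011E U+3BD5 U+0046

Derivation:
Byte[0]=C9: 2-byte lead, need 1 cont bytes. acc=0x9
Byte[1]=A8: continuation. acc=(acc<<6)|0x28=0x268
Completed: cp=U+0268 (starts at byte 0)
Byte[2]=C4: 2-byte lead, need 1 cont bytes. acc=0x4
Byte[3]=9E: continuation. acc=(acc<<6)|0x1E=0x11E
Completed: cp=U+011E (starts at byte 2)
Byte[4]=E3: 3-byte lead, need 2 cont bytes. acc=0x3
Byte[5]=AF: continuation. acc=(acc<<6)|0x2F=0xEF
Byte[6]=95: continuation. acc=(acc<<6)|0x15=0x3BD5
Completed: cp=U+3BD5 (starts at byte 4)
Byte[7]=46: 1-byte ASCII. cp=U+0046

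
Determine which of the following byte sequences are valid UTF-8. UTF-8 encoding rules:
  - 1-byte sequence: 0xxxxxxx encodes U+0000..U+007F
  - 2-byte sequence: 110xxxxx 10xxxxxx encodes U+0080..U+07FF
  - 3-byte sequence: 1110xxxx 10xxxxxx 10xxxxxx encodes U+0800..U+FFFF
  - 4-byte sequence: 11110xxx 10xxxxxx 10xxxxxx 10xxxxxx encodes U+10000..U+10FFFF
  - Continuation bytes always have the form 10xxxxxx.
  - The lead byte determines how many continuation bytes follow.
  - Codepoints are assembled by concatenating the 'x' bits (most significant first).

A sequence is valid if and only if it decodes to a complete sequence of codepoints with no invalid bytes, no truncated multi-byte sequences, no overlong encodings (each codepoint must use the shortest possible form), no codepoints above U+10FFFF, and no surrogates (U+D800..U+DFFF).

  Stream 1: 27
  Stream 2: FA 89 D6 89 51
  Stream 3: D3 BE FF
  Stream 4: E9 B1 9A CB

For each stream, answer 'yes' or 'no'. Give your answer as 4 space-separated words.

Stream 1: decodes cleanly. VALID
Stream 2: error at byte offset 0. INVALID
Stream 3: error at byte offset 2. INVALID
Stream 4: error at byte offset 4. INVALID

Answer: yes no no no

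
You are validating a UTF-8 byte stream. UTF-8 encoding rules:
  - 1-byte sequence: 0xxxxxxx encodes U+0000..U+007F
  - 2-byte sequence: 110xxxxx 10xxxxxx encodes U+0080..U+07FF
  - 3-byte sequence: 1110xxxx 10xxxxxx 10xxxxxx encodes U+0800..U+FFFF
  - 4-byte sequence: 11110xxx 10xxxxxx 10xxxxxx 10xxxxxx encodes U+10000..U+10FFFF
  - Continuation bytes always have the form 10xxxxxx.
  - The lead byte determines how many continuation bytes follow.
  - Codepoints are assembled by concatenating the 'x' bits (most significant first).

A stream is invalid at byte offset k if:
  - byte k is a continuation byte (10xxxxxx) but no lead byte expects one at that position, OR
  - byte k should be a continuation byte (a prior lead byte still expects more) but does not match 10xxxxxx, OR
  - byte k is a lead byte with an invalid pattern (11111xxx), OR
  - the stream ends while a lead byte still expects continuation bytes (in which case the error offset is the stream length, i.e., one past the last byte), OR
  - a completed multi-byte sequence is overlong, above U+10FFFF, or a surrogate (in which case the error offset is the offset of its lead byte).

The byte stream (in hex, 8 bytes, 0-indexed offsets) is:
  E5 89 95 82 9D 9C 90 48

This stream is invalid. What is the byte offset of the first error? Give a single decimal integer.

Answer: 3

Derivation:
Byte[0]=E5: 3-byte lead, need 2 cont bytes. acc=0x5
Byte[1]=89: continuation. acc=(acc<<6)|0x09=0x149
Byte[2]=95: continuation. acc=(acc<<6)|0x15=0x5255
Completed: cp=U+5255 (starts at byte 0)
Byte[3]=82: INVALID lead byte (not 0xxx/110x/1110/11110)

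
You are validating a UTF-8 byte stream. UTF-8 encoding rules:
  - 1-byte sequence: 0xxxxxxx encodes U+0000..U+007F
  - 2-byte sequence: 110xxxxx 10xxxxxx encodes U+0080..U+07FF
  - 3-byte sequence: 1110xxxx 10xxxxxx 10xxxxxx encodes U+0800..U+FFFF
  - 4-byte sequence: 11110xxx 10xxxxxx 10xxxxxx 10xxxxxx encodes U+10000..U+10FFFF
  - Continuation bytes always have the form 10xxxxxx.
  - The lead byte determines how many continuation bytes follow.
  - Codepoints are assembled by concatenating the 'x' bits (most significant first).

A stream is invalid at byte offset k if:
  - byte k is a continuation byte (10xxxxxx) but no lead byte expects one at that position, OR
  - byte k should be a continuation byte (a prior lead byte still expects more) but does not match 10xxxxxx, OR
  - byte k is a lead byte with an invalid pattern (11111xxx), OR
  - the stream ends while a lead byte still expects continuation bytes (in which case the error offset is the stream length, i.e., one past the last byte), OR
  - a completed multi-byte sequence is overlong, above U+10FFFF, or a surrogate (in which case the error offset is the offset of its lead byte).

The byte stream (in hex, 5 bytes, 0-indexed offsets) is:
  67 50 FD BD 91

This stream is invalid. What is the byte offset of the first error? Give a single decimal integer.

Byte[0]=67: 1-byte ASCII. cp=U+0067
Byte[1]=50: 1-byte ASCII. cp=U+0050
Byte[2]=FD: INVALID lead byte (not 0xxx/110x/1110/11110)

Answer: 2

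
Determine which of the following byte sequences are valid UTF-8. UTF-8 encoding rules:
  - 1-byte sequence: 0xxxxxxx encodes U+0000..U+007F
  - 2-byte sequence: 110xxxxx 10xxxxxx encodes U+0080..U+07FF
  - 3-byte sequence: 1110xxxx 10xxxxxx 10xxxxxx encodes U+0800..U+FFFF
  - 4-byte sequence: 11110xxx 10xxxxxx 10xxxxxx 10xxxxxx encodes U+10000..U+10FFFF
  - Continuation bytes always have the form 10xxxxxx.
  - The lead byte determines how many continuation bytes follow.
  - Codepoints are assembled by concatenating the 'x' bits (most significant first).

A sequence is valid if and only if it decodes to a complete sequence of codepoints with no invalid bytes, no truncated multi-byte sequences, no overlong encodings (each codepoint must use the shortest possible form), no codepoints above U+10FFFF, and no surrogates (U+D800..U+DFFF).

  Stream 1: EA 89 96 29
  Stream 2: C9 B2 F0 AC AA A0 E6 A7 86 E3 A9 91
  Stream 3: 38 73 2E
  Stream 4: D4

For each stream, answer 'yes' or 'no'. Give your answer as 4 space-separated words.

Answer: yes yes yes no

Derivation:
Stream 1: decodes cleanly. VALID
Stream 2: decodes cleanly. VALID
Stream 3: decodes cleanly. VALID
Stream 4: error at byte offset 1. INVALID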